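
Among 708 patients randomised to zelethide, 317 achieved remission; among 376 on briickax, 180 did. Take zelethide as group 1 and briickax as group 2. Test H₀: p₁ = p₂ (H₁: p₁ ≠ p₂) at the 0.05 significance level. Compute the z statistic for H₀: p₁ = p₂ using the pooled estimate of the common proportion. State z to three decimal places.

z = -0.974

p̂₁ = 317/708 = 0.44774, p̂₂ = 180/376 = 0.47872.
Pooled p̂ = (317+180)/(708+376) = 497/1084 = 0.45849.
SE = √(0.248277 × 0.004072) = 0.03180.
z = (0.44774 − 0.47872)/0.03180 = -0.03098/0.03180 = -0.974.
p-value = 2·P(Z > 0.974) ≈ 0.3298. With α = 0.05, fail to reject H₀.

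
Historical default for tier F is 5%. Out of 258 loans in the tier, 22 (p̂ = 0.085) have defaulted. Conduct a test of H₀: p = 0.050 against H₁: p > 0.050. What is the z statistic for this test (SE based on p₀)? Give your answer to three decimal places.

p̂ = 22/258 = 0.08527.
Standard error under H₀: √(0.05×0.95/258) = 0.01357.
z = (0.08527 − 0.05)/0.01357 = 0.03527/0.01357 = 2.599.

z = 2.599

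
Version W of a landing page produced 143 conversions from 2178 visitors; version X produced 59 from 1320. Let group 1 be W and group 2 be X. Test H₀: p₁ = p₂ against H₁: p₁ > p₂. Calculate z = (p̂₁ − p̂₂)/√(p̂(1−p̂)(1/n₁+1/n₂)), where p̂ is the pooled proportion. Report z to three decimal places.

p̂₁ = 143/2178 ≈ 0.065657, p̂₂ = 59/1320 ≈ 0.044697.
Pooled p̂ = (143+59)/(2178+1320) = 202/3498 = 0.057747.
SE = √(0.0544125 × 0.00121671) = 0.008137.
z = (0.065657 − 0.044697)/0.008137 = 0.020960/0.008137 = 2.576.

z = 2.576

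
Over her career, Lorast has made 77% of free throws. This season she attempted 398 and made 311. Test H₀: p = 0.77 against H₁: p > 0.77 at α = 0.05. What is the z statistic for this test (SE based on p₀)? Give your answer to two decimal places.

p̂ = 311/398 = 0.7814.
Standard error under H₀: √(0.77×0.23/398) = 0.0211.
z = (0.7814 − 0.77)/0.0211 = 0.0114/0.0211 = 0.54.
p-value = P(Z > 0.541) ≈ 0.2943. With α = 0.05, fail to reject H₀.

z = 0.54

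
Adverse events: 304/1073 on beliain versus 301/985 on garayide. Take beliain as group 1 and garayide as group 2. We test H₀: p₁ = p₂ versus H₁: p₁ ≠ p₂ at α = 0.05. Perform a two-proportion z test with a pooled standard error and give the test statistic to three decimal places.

p̂₁ = 304/1073 ≈ 0.283318, p̂₂ = 301/985 ≈ 0.305584.
Pooled p̂ = (304+301)/(1073+985) = 605/2058 = 0.293975.
SE = √(p̂(1−p̂)(1/n₁+1/n₂)) = √(0.293975·0.706025·0.00194719) = √(0.000404147) = 0.020103.
z = (0.283318 − 0.305584)/0.020103 = -0.022266/0.020103 = -1.108.
p-value = 2·P(Z > 1.108) ≈ 0.2680, so at α = 0.05 we fail to reject H₀.

z = -1.108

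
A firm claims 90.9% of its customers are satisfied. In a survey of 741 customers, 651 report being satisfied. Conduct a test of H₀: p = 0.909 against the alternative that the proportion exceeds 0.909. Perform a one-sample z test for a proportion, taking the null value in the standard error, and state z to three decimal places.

p̂ = 651/741 ≈ 0.878543.
Standard error under H₀: √(0.909×0.091/741) = 0.010566.
z = (0.878543 − 0.909)/0.010566 = -0.030457/0.010566 = -2.883.
p-value = P(Z > -2.883) ≈ 0.9980.

z = -2.883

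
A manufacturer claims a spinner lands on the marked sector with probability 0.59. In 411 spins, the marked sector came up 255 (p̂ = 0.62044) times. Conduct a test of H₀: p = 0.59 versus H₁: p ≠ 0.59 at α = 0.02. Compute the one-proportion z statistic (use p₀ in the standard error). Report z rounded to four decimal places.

z = 1.2546

p̂ = 255/411 = 0.6204380.
Under H₀, SE = √(0.59·0.41/411) = √(0.000588564) = 0.0242603.
z = (0.6204380 − 0.59)/0.0242603 = 0.0304380/0.0242603 = 1.2546.
p-value = 2·P(Z > 1.255) ≈ 0.2096. With α = 0.02, fail to reject H₀.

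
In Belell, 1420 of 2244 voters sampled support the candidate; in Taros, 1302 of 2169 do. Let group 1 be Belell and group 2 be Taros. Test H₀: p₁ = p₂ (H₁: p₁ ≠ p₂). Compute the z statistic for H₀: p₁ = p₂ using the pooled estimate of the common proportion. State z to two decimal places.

p̂₁ = 1420/2244 = 0.63280, p̂₂ = 1302/2169 = 0.60028.
Pooled p̂ = (1420+1302)/(2244+2169) = 2722/4413 = 0.61681.
SE = √(p̂(1−p̂)(1/n₁+1/n₂)) = √(0.61681·0.38319·0.000906675) = √(0.000214297) = 0.01464.
z = (0.63280 − 0.60028)/0.01464 = 0.03252/0.01464 = 2.22.
p-value = 2·P(Z > 2.222) ≈ 0.0263.

z = 2.22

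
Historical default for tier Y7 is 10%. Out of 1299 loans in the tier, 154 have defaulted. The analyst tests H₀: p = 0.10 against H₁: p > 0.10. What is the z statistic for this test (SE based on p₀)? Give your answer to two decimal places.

z = 2.23

p̂ = 154/1299 = 0.11855.
Standard error under H₀: √(0.1×0.9/1299) = 0.00832.
z = (0.11855 − 0.1)/0.00832 = 0.01855/0.00832 = 2.23.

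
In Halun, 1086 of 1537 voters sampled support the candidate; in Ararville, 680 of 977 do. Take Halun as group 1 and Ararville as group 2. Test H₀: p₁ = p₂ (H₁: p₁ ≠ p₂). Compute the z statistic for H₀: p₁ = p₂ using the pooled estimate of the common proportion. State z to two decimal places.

z = 0.56

p̂₁ = 1086/1537 = 0.70657, p̂₂ = 680/977 = 0.69601.
Pooled p̂ = (1086+680)/(1537+977) = 1766/2514 = 0.70247.
SE = √(p̂(1−p̂)(1/n₁+1/n₂)) = √(0.70247·0.29753·0.00167416) = √(0.000349912) = 0.01871.
z = (0.70657 − 0.69601)/0.01871 = 0.01056/0.01871 = 0.56.
Two-sided p-value ≈ 2·Φ(−0.565) = 0.5723.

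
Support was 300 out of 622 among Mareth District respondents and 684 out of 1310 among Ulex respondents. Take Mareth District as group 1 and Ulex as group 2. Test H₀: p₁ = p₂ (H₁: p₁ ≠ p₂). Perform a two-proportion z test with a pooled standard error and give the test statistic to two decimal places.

z = -1.64

p̂₁ = 300/622 ≈ 0.4823, p̂₂ = 684/1310 ≈ 0.5221.
Pooled p̂ = (300+684)/(622+1310) = 984/1932 = 0.5093.
SE = √(p̂(1−p̂)(1/n₁+1/n₂)) = √(0.5093·0.4907·0.00237108) = √(0.000592563) = 0.0243.
z = (0.4823 − 0.5221)/0.0243 = -0.0398/0.0243 = -1.64.
Two-sided p-value ≈ 2·Φ(−1.636) = 0.1019.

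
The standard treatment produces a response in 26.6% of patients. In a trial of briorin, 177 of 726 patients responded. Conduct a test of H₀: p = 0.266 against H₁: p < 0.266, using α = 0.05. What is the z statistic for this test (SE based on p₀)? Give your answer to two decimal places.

z = -1.35

p̂ = 177/726 ≈ 0.2438.
Under H₀, SE = √(0.266·0.734/726) = √(0.000268931) = 0.0164.
z = (0.2438 − 0.266)/0.0164 = -0.0222/0.0164 = -1.35.
p-value = P(Z < -1.354) ≈ 0.0879. With α = 0.05, fail to reject H₀.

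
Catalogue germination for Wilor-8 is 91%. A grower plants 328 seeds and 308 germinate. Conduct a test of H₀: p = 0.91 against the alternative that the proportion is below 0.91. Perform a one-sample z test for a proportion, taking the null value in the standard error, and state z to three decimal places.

p̂ = 308/328 = 0.93902.
Under H₀, SE = √(0.91·0.09/328) = √(0.000249695) = 0.01580.
z = (0.93902 − 0.91)/0.01580 = 0.02902/0.01580 = 1.837.
p-value = P(Z < 1.837) ≈ 0.9669.

z = 1.837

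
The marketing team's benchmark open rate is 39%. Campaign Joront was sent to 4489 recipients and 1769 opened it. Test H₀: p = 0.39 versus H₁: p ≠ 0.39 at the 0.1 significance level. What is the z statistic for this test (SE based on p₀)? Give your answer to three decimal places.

z = 0.560

p̂ = 1769/4489 = 0.394074.
SE = √(p₀(1−p₀)/n) = √(0.2379/4489) = 0.007280.
z = (0.394074 − 0.39)/0.007280 = 0.004074/0.007280 = 0.560.
Two-sided p-value ≈ 2·Φ(−0.560) = 0.5757, so at α = 0.1 we fail to reject H₀.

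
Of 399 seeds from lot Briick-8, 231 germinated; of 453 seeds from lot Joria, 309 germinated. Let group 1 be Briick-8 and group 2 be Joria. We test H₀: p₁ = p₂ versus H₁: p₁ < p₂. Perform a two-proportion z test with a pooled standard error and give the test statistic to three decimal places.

z = -3.119

p̂₁ = 231/399 ≈ 0.57895, p̂₂ = 309/453 ≈ 0.68212.
Pooled p̂ = (231+309)/(399+453) = 540/852 = 0.63380.
SE = √(0.232097 × 0.00471377) = 0.03308.
z = (0.57895 − 0.68212)/0.03308 = -0.10317/0.03308 = -3.119.
p-value = P(Z < -3.119) ≈ 0.0009.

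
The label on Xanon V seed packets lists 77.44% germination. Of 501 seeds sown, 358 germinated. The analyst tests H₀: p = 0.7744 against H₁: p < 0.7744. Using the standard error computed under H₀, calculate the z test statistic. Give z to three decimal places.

z = -3.204

p̂ = 358/501 = 0.714571.
Under H₀, SE = √(0.7744·0.2256/501) = √(0.000348712) = 0.018674.
z = (0.714571 − 0.7744)/0.018674 = -0.059829/0.018674 = -3.204.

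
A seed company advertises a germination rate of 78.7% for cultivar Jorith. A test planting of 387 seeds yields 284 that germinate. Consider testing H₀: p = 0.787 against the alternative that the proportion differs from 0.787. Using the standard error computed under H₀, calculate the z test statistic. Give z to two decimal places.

p̂ = 284/387 ≈ 0.7339.
Standard error under H₀: √(0.787×0.213/387) = 0.0208.
z = (0.7339 − 0.787)/0.0208 = -0.0531/0.0208 = -2.55.
p-value = 2·P(Z > 2.554) ≈ 0.0107.

z = -2.55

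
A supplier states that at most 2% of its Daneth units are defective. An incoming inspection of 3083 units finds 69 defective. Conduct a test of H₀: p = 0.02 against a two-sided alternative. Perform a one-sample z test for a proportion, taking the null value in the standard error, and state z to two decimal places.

z = 0.94

p̂ = 69/3083 = 0.02238.
Standard error under H₀: √(0.02×0.98/3083) = 0.00252.
z = (0.02238 − 0.02)/0.00252 = 0.00238/0.00252 = 0.94.
p-value = 2·P(Z > 0.944) ≈ 0.3450.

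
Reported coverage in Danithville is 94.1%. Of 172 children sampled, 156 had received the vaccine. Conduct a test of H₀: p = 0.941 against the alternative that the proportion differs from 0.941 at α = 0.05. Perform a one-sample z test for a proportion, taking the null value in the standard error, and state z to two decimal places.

p̂ = 156/172 ≈ 0.9070.
Standard error under H₀: √(0.941×0.059/172) = 0.0180.
z = (0.9070 − 0.941)/0.0180 = -0.0340/0.0180 = -1.89.
Two-sided p-value ≈ 2·Φ(−1.894) = 0.0583. With α = 0.05, fail to reject H₀.

z = -1.89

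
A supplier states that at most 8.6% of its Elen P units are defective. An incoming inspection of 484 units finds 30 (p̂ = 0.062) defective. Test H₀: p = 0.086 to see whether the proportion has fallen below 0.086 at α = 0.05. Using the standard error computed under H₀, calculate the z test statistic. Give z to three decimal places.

p̂ = 30/484 = 0.06198.
SE = √(p₀(1−p₀)/n) = √(0.078604/484) = 0.01274.
z = (0.06198 − 0.086)/0.01274 = -0.02402/0.01274 = -1.885.
p-value = P(Z < -1.885) ≈ 0.0297, so at α = 0.05 we reject H₀.

z = -1.885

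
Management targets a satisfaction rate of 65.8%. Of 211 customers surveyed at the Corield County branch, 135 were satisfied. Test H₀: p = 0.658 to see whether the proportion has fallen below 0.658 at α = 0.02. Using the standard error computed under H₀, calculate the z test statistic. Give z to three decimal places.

z = -0.557

p̂ = 135/211 ≈ 0.63981.
SE = √(p₀(1−p₀)/n) = √(0.22504/211) = 0.03266.
z = (0.63981 − 0.658)/0.03266 = -0.01819/0.03266 = -0.557.
p-value = P(Z < -0.557) ≈ 0.2888; since p > α = 0.02, fail to reject H₀.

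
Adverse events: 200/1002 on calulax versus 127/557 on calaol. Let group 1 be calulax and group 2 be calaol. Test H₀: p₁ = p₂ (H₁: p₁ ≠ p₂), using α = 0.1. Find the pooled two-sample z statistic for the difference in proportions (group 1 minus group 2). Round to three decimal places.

z = -1.320

p̂₁ = 200/1002 ≈ 0.19960, p̂₂ = 127/557 ≈ 0.22801.
Pooled p̂ = (200+127)/(1002+557) = 327/1559 = 0.20975.
SE = √(0.165755 × 0.00279334) = 0.02152.
z = (0.19960 − 0.22801)/0.02152 = -0.02841/0.02152 = -1.320.
p-value = 2·P(Z > 1.320) ≈ 0.1868; since p > α = 0.1, fail to reject H₀.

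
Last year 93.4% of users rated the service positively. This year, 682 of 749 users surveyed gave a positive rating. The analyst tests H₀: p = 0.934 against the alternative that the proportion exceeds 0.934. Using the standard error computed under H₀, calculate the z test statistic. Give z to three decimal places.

z = -2.585

p̂ = 682/749 ≈ 0.91055.
Standard error under H₀: √(0.934×0.066/749) = 0.00907.
z = (0.91055 − 0.934)/0.00907 = -0.02345/0.00907 = -2.585.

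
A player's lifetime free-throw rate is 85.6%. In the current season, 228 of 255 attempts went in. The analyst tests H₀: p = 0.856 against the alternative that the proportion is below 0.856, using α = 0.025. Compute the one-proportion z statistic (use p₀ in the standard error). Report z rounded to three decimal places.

z = 1.734

p̂ = 228/255 ≈ 0.89412.
SE = √(p₀(1−p₀)/n) = √(0.12326/255) = 0.02199.
z = (0.89412 − 0.856)/0.02199 = 0.03812/0.02199 = 1.734.
p-value = P(Z < 1.734) ≈ 0.9585. With α = 0.025, fail to reject H₀.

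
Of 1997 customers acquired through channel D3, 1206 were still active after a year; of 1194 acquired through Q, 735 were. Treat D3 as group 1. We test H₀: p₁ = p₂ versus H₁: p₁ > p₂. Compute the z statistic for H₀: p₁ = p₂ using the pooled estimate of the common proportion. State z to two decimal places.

z = -0.65

p̂₁ = 1206/1997 ≈ 0.6039, p̂₂ = 735/1194 ≈ 0.6156.
Pooled p̂ = (1206+735)/(1997+1194) = 1941/3191 = 0.6083.
SE = √(0.238277 × 0.00133827) = 0.0179.
z = (0.6039 − 0.6156)/0.0179 = -0.0117/0.0179 = -0.65.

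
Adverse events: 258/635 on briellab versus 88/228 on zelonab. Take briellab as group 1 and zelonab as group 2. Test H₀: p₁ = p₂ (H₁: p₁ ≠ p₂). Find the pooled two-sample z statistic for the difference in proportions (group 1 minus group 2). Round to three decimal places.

z = 0.537

p̂₁ = 258/635 = 0.406299, p̂₂ = 88/228 = 0.385965.
Pooled p̂ = (258+88)/(635+228) = 346/863 = 0.400927.
SE = √(p̂(1−p̂)(1/n₁+1/n₂)) = √(0.400927·0.599073·0.00596077) = √(0.00143168) = 0.037838.
z = (0.406299 − 0.385965)/0.037838 = 0.020334/0.037838 = 0.537.
p-value = 2·P(Z > 0.537) ≈ 0.5910.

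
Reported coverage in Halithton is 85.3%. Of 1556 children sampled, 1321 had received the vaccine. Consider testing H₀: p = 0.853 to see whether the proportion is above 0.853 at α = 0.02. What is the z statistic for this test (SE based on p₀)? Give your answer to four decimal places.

z = -0.4487

p̂ = 1321/1556 = 0.848972.
Under H₀, SE = √(0.853·0.147/1556) = √(8.05855e-05) = 0.008977.
z = (0.848972 − 0.853)/0.008977 = -0.004028/0.008977 = -0.4487.
p-value = P(Z > -0.449) ≈ 0.6732; since p > α = 0.02, fail to reject H₀.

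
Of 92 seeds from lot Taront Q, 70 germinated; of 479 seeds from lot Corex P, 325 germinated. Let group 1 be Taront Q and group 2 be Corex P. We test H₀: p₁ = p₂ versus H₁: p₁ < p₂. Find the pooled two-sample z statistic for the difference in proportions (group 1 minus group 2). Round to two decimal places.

p̂₁ = 70/92 = 0.7609, p̂₂ = 325/479 = 0.6785.
Pooled p̂ = (70+325)/(92+479) = 395/571 = 0.6918.
SE = √(p̂(1−p̂)(1/n₁+1/n₂)) = √(0.6918·0.3082·0.0129572) = √(0.00276281) = 0.0526.
z = (0.7609 − 0.6785)/0.0526 = 0.0824/0.0526 = 1.57.

z = 1.57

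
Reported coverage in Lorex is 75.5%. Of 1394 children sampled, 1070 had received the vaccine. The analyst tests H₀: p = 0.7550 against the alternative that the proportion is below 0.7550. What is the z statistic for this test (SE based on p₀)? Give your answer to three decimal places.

p̂ = 1070/1394 = 0.76758.
Under H₀, SE = √(0.755·0.245/1394) = √(0.000132694) = 0.01152.
z = (0.76758 − 0.755)/0.01152 = 0.01258/0.01152 = 1.092.
p-value = P(Z < 1.092) ≈ 0.8625.

z = 1.092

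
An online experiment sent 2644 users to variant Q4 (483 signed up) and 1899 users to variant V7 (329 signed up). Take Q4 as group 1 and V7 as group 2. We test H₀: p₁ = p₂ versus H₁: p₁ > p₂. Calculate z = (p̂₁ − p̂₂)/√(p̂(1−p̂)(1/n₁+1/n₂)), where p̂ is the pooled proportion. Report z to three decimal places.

p̂₁ = 483/2644 ≈ 0.182678, p̂₂ = 329/1899 ≈ 0.173249.
Pooled p̂ = (483+329)/(2644+1899) = 812/4543 = 0.178737.
SE = √(0.14679 × 0.000904808) = 0.011525.
z = (0.182678 − 0.173249)/0.011525 = 0.009429/0.011525 = 0.818.
p-value = P(Z > 0.818) ≈ 0.2066.

z = 0.818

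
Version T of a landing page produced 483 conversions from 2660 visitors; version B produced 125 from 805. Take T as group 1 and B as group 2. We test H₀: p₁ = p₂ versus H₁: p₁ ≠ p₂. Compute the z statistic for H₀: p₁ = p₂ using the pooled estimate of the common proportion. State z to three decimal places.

z = 1.719

p̂₁ = 483/2660 ≈ 0.18158, p̂₂ = 125/805 ≈ 0.15528.
Pooled p̂ = (483+125)/(2660+805) = 608/3465 = 0.17547.
SE = √(0.14468 × 0.00161818) = 0.01530.
z = (0.18158 − 0.15528)/0.01530 = 0.02630/0.01530 = 1.719.
p-value = 2·P(Z > 1.719) ≈ 0.0856.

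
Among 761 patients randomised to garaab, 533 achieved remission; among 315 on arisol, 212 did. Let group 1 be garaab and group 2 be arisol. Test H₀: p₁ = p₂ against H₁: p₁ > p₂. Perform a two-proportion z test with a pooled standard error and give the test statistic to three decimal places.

p̂₁ = 533/761 ≈ 0.70039, p̂₂ = 212/315 ≈ 0.67302.
Pooled p̂ = (533+212)/(761+315) = 745/1076 = 0.69238.
SE = √(p̂(1−p̂)(1/n₁+1/n₂)) = √(0.69238·0.30762·0.00448866) = √(0.000956042) = 0.03092.
z = (0.70039 − 0.67302)/0.03092 = 0.02737/0.03092 = 0.885.
p-value = P(Z > 0.885) ≈ 0.1880.

z = 0.885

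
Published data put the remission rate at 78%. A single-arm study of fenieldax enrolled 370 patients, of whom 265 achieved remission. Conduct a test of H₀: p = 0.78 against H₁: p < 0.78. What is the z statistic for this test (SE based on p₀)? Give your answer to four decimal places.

p̂ = 265/370 ≈ 0.7162162.
SE = √(p₀(1−p₀)/n) = √(0.1716/370) = 0.0215356.
z = (0.7162162 − 0.78)/0.0215356 = -0.0637838/0.0215356 = -2.9618.
p-value = P(Z < -2.962) ≈ 0.0015.

z = -2.9618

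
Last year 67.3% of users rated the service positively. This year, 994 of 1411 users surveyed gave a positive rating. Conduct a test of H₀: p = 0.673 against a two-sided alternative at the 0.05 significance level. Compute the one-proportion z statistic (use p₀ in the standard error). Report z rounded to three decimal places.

p̂ = 994/1411 ≈ 0.70446.
Standard error under H₀: √(0.673×0.327/1411) = 0.01249.
z = (0.70446 − 0.673)/0.01249 = 0.03146/0.01249 = 2.519.
Two-sided p-value ≈ 2·Φ(−2.519) = 0.0118. With α = 0.05, reject H₀.

z = 2.519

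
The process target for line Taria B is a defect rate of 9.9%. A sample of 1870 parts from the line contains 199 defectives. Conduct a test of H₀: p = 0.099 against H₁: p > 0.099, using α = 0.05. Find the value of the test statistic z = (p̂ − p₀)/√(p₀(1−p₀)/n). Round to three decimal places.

z = 1.074

p̂ = 199/1870 = 0.10642.
Standard error under H₀: √(0.099×0.901/1870) = 0.00691.
z = (0.10642 − 0.099)/0.00691 = 0.00742/0.00691 = 1.074.
p-value = P(Z > 1.074) ≈ 0.1414, so at α = 0.05 we fail to reject H₀.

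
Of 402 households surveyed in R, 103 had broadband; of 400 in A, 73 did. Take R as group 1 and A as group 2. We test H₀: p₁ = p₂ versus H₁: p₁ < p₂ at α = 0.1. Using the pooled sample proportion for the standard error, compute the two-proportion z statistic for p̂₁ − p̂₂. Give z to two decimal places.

p̂₁ = 103/402 ≈ 0.2562, p̂₂ = 73/400 ≈ 0.1825.
Pooled p̂ = (103+73)/(402+400) = 176/802 = 0.2195.
SE = √(p̂(1−p̂)(1/n₁+1/n₂)) = √(0.2195·0.7805·0.00498756) = √(0.000854332) = 0.0292.
z = (0.2562 − 0.1825)/0.0292 = 0.0737/0.0292 = 2.52.
p-value = P(Z < 2.522) ≈ 0.9942. With α = 0.1, fail to reject H₀.

z = 2.52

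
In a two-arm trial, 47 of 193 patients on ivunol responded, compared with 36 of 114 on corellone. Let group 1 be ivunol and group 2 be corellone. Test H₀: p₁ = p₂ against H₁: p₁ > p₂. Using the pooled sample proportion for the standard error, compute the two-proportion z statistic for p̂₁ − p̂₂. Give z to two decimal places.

p̂₁ = 47/193 = 0.2435, p̂₂ = 36/114 = 0.3158.
Pooled p̂ = (47+36)/(193+114) = 83/307 = 0.2704.
SE = √(0.197265 × 0.0139533) = 0.0525.
z = (0.2435 − 0.3158)/0.0525 = -0.0723/0.0525 = -1.38.
p-value = P(Z > -1.377) ≈ 0.9158.

z = -1.38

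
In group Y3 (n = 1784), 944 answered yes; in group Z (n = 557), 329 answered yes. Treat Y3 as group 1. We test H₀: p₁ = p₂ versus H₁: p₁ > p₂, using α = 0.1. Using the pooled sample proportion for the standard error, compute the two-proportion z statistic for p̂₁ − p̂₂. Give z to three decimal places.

z = -2.545

p̂₁ = 944/1784 = 0.529148, p̂₂ = 329/557 = 0.590664.
Pooled p̂ = (944+329)/(1784+557) = 1273/2341 = 0.543785.
SE = √(0.248083 × 0.00235587) = 0.024175.
z = (0.529148 − 0.590664)/0.024175 = -0.061516/0.024175 = -2.545.
p-value = P(Z > -2.545) ≈ 0.9945, so at α = 0.1 we fail to reject H₀.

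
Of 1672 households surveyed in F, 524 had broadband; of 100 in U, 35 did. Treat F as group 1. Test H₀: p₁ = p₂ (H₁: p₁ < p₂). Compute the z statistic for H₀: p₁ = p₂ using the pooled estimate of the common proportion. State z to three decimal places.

p̂₁ = 524/1672 ≈ 0.31340, p̂₂ = 35/100 ≈ 0.35000.
Pooled p̂ = (524+35)/(1672+100) = 559/1772 = 0.31546.
SE = √(0.215946 × 0.0105981) = 0.04784.
z = (0.31340 − 0.35000)/0.04784 = -0.03660/0.04784 = -0.765.
p-value = P(Z < -0.765) ≈ 0.2221.

z = -0.765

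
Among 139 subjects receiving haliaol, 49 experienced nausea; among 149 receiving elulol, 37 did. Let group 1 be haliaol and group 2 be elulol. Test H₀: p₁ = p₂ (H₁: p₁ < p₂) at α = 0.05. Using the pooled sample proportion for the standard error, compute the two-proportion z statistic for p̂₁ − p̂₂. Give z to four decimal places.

p̂₁ = 49/139 = 0.352518, p̂₂ = 37/149 = 0.248322.
Pooled p̂ = (49+37)/(139+149) = 86/288 = 0.298611.
SE = √(p̂(1−p̂)(1/n₁+1/n₂)) = √(0.298611·0.701389·0.0139057) = √(0.00291244) = 0.053967.
z = (0.352518 − 0.248322)/0.053967 = 0.104196/0.053967 = 1.9307.
p-value = P(Z < 1.931) ≈ 0.9732, so at α = 0.05 we fail to reject H₀.

z = 1.9307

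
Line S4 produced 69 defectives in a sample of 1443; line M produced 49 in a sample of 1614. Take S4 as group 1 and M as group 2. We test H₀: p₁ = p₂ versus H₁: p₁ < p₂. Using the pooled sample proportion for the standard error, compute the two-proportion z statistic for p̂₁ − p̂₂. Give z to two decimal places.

z = 2.50

p̂₁ = 69/1443 ≈ 0.04782, p̂₂ = 49/1614 ≈ 0.03036.
Pooled p̂ = (69+49)/(1443+1614) = 118/3057 = 0.03860.
SE = √(0.03711 × 0.00131258) = 0.00698.
z = (0.04782 − 0.03036)/0.00698 = 0.01746/0.00698 = 2.50.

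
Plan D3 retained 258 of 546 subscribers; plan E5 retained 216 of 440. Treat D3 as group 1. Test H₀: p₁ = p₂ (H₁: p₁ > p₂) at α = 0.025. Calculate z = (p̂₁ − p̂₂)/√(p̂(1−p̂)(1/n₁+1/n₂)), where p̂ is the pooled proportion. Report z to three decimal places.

p̂₁ = 258/546 ≈ 0.47253, p̂₂ = 216/440 ≈ 0.49091.
Pooled p̂ = (258+216)/(546+440) = 474/986 = 0.48073.
SE = √(0.249629 × 0.00410423) = 0.03201.
z = (0.47253 − 0.49091)/0.03201 = -0.01838/0.03201 = -0.574.
p-value = P(Z > -0.574) ≈ 0.7171, so at α = 0.025 we fail to reject H₀.

z = -0.574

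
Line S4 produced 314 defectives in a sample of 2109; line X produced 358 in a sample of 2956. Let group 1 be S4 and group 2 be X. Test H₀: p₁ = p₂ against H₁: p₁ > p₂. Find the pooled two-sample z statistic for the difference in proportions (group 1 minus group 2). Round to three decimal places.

z = 2.873

p̂₁ = 314/2109 = 0.14889, p̂₂ = 358/2956 = 0.12111.
Pooled p̂ = (314+358)/(2109+2956) = 672/5065 = 0.13268.
SE = √(p̂(1−p̂)(1/n₁+1/n₂)) = √(0.13268·0.86732·0.000812453) = √(9.3491e-05) = 0.00967.
z = (0.14889 − 0.12111)/0.00967 = 0.02778/0.00967 = 2.873.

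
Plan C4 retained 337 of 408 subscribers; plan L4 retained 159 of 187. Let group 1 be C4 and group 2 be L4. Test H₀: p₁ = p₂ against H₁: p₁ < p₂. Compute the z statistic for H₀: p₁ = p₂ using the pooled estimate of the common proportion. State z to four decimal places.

z = -0.7385

p̂₁ = 337/408 = 0.825980, p̂₂ = 159/187 = 0.850267.
Pooled p̂ = (337+159)/(408+187) = 496/595 = 0.833613.
SE = √(p̂(1−p̂)(1/n₁+1/n₂)) = √(0.833613·0.166387·0.00779857) = √(0.00108168) = 0.032889.
z = (0.825980 − 0.850267)/0.032889 = -0.024287/0.032889 = -0.7385.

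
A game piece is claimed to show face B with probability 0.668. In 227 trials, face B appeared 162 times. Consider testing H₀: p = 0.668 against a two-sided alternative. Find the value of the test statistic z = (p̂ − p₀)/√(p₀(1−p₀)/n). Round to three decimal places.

z = 1.461

p̂ = 162/227 = 0.71366.
Under H₀, SE = √(0.668·0.332/227) = √(0.000976987) = 0.03126.
z = (0.71366 − 0.668)/0.03126 = 0.04566/0.03126 = 1.461.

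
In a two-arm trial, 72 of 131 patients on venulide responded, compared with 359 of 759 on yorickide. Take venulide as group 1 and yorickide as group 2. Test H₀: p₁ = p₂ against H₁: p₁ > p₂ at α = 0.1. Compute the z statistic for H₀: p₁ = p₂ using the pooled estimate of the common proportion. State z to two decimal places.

z = 1.62

p̂₁ = 72/131 = 0.5496, p̂₂ = 359/759 = 0.4730.
Pooled p̂ = (72+359)/(131+759) = 431/890 = 0.4843.
SE = √(p̂(1−p̂)(1/n₁+1/n₂)) = √(0.4843·0.5157·0.00895111) = √(0.00223556) = 0.0473.
z = (0.5496 − 0.4730)/0.0473 = 0.0766/0.0473 = 1.62.
p-value = P(Z > 1.621) ≈ 0.0525, so at α = 0.1 we reject H₀.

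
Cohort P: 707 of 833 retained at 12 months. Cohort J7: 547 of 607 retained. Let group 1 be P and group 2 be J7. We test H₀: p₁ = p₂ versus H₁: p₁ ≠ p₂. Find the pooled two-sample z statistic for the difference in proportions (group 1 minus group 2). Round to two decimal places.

z = -2.93

p̂₁ = 707/833 = 0.8487, p̂₂ = 547/607 = 0.9012.
Pooled p̂ = (707+547)/(833+607) = 1254/1440 = 0.8708.
SE = √(0.112483 × 0.00284793) = 0.0179.
z = (0.8487 − 0.9012)/0.0179 = -0.0525/0.0179 = -2.93.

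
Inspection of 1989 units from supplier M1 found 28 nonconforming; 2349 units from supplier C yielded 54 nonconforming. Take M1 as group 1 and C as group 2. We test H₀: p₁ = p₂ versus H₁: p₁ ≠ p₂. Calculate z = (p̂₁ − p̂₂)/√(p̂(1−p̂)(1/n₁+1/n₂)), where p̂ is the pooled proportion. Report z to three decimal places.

z = -2.147

p̂₁ = 28/1989 = 0.01408, p̂₂ = 54/2349 = 0.02299.
Pooled p̂ = (28+54)/(1989+2349) = 82/4338 = 0.01890.
SE = √(0.0185454 × 0.000928478) = 0.00415.
z = (0.01408 − 0.02299)/0.00415 = -0.00891/0.00415 = -2.147.
Two-sided p-value ≈ 2·Φ(−2.147) = 0.0318.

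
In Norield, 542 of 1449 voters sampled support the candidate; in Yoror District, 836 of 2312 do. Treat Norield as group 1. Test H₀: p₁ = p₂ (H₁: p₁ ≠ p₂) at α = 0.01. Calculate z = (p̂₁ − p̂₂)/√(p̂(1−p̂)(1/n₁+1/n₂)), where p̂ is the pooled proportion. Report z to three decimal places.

p̂₁ = 542/1449 = 0.37405, p̂₂ = 836/2312 = 0.36159.
Pooled p̂ = (542+836)/(1449+2312) = 1378/3761 = 0.36639.
SE = √(0.232149 × 0.00112266) = 0.01614.
z = (0.37405 − 0.36159)/0.01614 = 0.01246/0.01614 = 0.772.
Two-sided p-value ≈ 2·Φ(−0.772) = 0.4402. With α = 0.01, fail to reject H₀.

z = 0.772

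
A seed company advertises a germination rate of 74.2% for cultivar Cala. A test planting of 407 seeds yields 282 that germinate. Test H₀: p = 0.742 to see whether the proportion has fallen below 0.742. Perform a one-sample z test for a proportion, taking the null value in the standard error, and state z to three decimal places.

p̂ = 282/407 ≈ 0.69287.
Under H₀, SE = √(0.742·0.258/407) = √(0.000470359) = 0.02169.
z = (0.69287 − 0.742)/0.02169 = -0.04913/0.02169 = -2.265.

z = -2.265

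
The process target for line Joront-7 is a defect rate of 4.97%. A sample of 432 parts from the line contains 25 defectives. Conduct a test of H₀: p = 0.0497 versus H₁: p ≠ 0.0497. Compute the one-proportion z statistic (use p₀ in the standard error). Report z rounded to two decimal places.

z = 0.78

p̂ = 25/432 = 0.0579.
SE = √(p₀(1−p₀)/n) = √(0.04723/432) = 0.0105.
z = (0.0579 − 0.0497)/0.0105 = 0.0082/0.0105 = 0.78.
p-value = 2·P(Z > 0.781) ≈ 0.4346.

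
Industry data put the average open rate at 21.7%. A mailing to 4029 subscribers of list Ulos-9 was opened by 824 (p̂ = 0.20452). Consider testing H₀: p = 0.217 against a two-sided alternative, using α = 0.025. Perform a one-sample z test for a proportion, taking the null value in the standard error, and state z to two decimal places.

p̂ = 824/4029 = 0.2045.
Under H₀, SE = √(0.217·0.783/4029) = √(4.2172e-05) = 0.0065.
z = (0.2045 − 0.217)/0.0065 = -0.0125/0.0065 = -1.92.
p-value = 2·P(Z > 1.922) ≈ 0.0546, so at α = 0.025 we fail to reject H₀.

z = -1.92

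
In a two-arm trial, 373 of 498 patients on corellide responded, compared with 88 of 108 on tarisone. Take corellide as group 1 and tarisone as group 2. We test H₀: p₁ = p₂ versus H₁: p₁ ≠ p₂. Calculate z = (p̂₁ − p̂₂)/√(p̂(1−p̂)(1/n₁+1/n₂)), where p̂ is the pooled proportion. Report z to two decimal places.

z = -1.45

p̂₁ = 373/498 = 0.7490, p̂₂ = 88/108 = 0.8148.
Pooled p̂ = (373+88)/(498+108) = 461/606 = 0.7607.
SE = √(p̂(1−p̂)(1/n₁+1/n₂)) = √(0.7607·0.2393·0.0112673) = √(0.00205089) = 0.0453.
z = (0.7490 − 0.8148)/0.0453 = -0.0658/0.0453 = -1.45.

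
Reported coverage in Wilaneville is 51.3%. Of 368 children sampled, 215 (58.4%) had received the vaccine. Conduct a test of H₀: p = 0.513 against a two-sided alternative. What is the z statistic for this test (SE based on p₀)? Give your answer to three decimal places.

z = 2.734

p̂ = 215/368 ≈ 0.58424.
Under H₀, SE = √(0.513·0.487/368) = √(0.000678889) = 0.02606.
z = (0.58424 − 0.513)/0.02606 = 0.07124/0.02606 = 2.734.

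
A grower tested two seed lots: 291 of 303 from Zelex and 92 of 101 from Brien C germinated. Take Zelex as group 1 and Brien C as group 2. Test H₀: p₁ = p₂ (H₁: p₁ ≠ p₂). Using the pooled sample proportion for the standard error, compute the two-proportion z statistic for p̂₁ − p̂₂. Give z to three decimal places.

p̂₁ = 291/303 = 0.96040, p̂₂ = 92/101 = 0.91089.
Pooled p̂ = (291+92)/(303+101) = 383/404 = 0.94802.
SE = √(0.0492783 × 0.0132013) = 0.02551.
z = (0.96040 − 0.91089)/0.02551 = 0.04951/0.02551 = 1.941.
Two-sided p-value ≈ 2·Φ(−1.941) = 0.0523.

z = 1.941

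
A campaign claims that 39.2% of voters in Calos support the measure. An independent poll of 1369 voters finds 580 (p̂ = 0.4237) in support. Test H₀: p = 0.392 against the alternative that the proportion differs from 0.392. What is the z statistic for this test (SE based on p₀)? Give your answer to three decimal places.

z = 2.400

p̂ = 580/1369 ≈ 0.423667.
Under H₀, SE = √(0.392·0.608/1369) = √(0.000174095) = 0.013195.
z = (0.423667 − 0.392)/0.013195 = 0.031667/0.013195 = 2.400.
p-value = 2·P(Z > 2.400) ≈ 0.0164.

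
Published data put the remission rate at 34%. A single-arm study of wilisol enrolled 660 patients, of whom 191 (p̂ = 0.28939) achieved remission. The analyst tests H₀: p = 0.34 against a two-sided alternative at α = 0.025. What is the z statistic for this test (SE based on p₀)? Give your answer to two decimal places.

p̂ = 191/660 = 0.28939.
SE = √(p₀(1−p₀)/n) = √(0.2244/660) = 0.01844.
z = (0.28939 − 0.34)/0.01844 = -0.05061/0.01844 = -2.74.
Two-sided p-value ≈ 2·Φ(−2.744) = 0.0061; since p < α = 0.025, reject H₀.

z = -2.74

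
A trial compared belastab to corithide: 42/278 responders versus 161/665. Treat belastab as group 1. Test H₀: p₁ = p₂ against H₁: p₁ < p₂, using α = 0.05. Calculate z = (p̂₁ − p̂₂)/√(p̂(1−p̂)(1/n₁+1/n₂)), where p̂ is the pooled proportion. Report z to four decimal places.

z = -3.1009

p̂₁ = 42/278 = 0.151079, p̂₂ = 161/665 = 0.242105.
Pooled p̂ = (42+161)/(278+665) = 203/943 = 0.215270.
SE = √(0.168929 × 0.00510088) = 0.029355.
z = (0.151079 − 0.242105)/0.029355 = -0.091026/0.029355 = -3.1009.
p-value = P(Z < -3.101) ≈ 0.0010; since p < α = 0.05, reject H₀.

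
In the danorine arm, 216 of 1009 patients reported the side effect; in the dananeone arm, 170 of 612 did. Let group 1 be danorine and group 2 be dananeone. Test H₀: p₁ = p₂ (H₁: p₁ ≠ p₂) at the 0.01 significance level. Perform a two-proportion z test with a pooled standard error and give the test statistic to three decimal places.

z = -2.919

p̂₁ = 216/1009 ≈ 0.214073, p̂₂ = 170/612 ≈ 0.277778.
Pooled p̂ = (216+170)/(1009+612) = 386/1621 = 0.238125.
SE = √(p̂(1−p̂)(1/n₁+1/n₂)) = √(0.238125·0.761875·0.00262507) = √(0.000476243) = 0.021823.
z = (0.214073 − 0.277778)/0.021823 = -0.063705/0.021823 = -2.919.
Two-sided p-value ≈ 2·Φ(−2.919) = 0.0035, so at α = 0.01 we reject H₀.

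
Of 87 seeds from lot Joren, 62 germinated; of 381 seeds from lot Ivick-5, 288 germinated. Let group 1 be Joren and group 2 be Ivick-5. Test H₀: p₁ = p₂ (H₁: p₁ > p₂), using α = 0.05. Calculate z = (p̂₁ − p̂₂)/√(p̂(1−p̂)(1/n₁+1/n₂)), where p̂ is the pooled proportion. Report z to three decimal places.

p̂₁ = 62/87 ≈ 0.712644, p̂₂ = 288/381 ≈ 0.755906.
Pooled p̂ = (62+288)/(87+381) = 350/468 = 0.747863.
SE = √(p̂(1−p̂)(1/n₁+1/n₂)) = √(0.747863·0.252137·0.0141189) = √(0.00266232) = 0.051598.
z = (0.712644 − 0.755906)/0.051598 = -0.043262/0.051598 = -0.838.
p-value = P(Z > -0.838) ≈ 0.7991, so at α = 0.05 we fail to reject H₀.

z = -0.838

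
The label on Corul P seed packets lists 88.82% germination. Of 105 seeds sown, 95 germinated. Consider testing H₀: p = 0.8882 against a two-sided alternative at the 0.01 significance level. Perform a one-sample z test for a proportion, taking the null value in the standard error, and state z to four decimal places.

p̂ = 95/105 = 0.9047619.
Under H₀, SE = √(0.8882·0.1118/105) = √(0.000945722) = 0.0307526.
z = (0.9047619 − 0.8882)/0.0307526 = 0.0165619/0.0307526 = 0.5386.
Two-sided p-value ≈ 2·Φ(−0.539) = 0.5902. With α = 0.01, fail to reject H₀.

z = 0.5386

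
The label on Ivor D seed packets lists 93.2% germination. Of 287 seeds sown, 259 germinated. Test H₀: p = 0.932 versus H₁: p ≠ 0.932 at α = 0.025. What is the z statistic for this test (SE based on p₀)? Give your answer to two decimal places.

z = -1.99

p̂ = 259/287 = 0.9024.
Under H₀, SE = √(0.932·0.068/287) = √(0.000220822) = 0.0149.
z = (0.9024 − 0.932)/0.0149 = -0.0296/0.0149 = -1.99.
p-value = 2·P(Z > 1.989) ≈ 0.0467, so at α = 0.025 we fail to reject H₀.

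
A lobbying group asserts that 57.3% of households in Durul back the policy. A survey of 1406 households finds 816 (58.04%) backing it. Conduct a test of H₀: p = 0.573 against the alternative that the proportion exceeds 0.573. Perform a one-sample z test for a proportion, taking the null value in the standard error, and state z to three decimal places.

p̂ = 816/1406 ≈ 0.58037.
SE = √(p₀(1−p₀)/n) = √(0.24467/1406) = 0.01319.
z = (0.58037 − 0.573)/0.01319 = 0.00737/0.01319 = 0.559.
p-value = P(Z > 0.559) ≈ 0.2882.

z = 0.559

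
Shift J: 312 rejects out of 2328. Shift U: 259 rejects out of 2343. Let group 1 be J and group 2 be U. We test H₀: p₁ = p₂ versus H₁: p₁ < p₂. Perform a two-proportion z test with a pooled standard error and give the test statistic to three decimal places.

z = 2.449

p̂₁ = 312/2328 ≈ 0.134021, p̂₂ = 259/2343 ≈ 0.110542.
Pooled p̂ = (312+259)/(2328+2343) = 571/4671 = 0.122244.
SE = √(p̂(1−p̂)(1/n₁+1/n₂)) = √(0.122244·0.877756·0.000856357) = √(9.18872e-05) = 0.009586.
z = (0.134021 − 0.110542)/0.009586 = 0.023479/0.009586 = 2.449.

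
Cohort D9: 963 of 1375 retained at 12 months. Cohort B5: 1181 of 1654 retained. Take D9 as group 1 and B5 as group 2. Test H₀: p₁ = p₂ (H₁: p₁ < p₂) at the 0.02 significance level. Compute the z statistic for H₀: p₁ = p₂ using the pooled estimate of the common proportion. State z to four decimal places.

z = -0.8232

p̂₁ = 963/1375 = 0.7003636, p̂₂ = 1181/1654 = 0.7140266.
Pooled p̂ = (963+1181)/(1375+1654) = 2144/3029 = 0.7078244.
SE = √(0.206809 × 0.00133187) = 0.0165965.
z = (0.7003636 − 0.7140266)/0.0165965 = -0.0136630/0.0165965 = -0.8232.
p-value = P(Z < -0.823) ≈ 0.2052, so at α = 0.02 we fail to reject H₀.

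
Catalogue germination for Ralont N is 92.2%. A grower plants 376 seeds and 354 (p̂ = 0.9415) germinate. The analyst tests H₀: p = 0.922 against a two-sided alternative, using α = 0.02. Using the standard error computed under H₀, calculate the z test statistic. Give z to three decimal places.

z = 1.409

p̂ = 354/376 = 0.94149.
SE = √(p₀(1−p₀)/n) = √(0.071916/376) = 0.01383.
z = (0.94149 − 0.922)/0.01383 = 0.01949/0.01383 = 1.409.
Two-sided p-value ≈ 2·Φ(−1.409) = 0.1588. With α = 0.02, fail to reject H₀.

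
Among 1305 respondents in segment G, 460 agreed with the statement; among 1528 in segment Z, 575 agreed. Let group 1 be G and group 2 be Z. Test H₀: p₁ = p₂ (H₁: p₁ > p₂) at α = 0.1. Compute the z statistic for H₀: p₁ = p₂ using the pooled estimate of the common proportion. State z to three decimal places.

z = -1.312

p̂₁ = 460/1305 ≈ 0.35249, p̂₂ = 575/1528 ≈ 0.37631.
Pooled p̂ = (460+575)/(1305+1528) = 1035/2833 = 0.36534.
SE = √(0.231866 × 0.00142073) = 0.01815.
z = (0.35249 − 0.37631)/0.01815 = -0.02382/0.01815 = -1.312.
p-value = P(Z > -1.312) ≈ 0.9053; since p > α = 0.1, fail to reject H₀.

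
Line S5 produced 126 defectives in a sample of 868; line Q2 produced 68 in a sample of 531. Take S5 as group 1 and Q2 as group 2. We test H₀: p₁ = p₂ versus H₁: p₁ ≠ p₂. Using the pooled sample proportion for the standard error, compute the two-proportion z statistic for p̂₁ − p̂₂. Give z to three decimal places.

p̂₁ = 126/868 ≈ 0.14516, p̂₂ = 68/531 ≈ 0.12806.
Pooled p̂ = (126+68)/(868+531) = 194/1399 = 0.13867.
SE = √(0.119441 × 0.00303531) = 0.01904.
z = (0.14516 − 0.12806)/0.01904 = 0.01710/0.01904 = 0.898.

z = 0.898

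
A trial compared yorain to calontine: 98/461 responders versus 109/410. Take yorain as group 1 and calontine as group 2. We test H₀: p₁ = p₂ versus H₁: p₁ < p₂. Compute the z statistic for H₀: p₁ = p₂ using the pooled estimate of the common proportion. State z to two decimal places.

z = -1.84

p̂₁ = 98/461 ≈ 0.2126, p̂₂ = 109/410 ≈ 0.2659.
Pooled p̂ = (98+109)/(461+410) = 207/871 = 0.2377.
SE = √(0.181177 × 0.00460822) = 0.0289.
z = (0.2126 − 0.2659)/0.0289 = -0.0533/0.0289 = -1.84.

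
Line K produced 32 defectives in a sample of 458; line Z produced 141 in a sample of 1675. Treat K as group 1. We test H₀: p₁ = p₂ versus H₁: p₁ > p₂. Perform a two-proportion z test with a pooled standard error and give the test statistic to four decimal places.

z = -0.9941

p̂₁ = 32/458 ≈ 0.069869, p̂₂ = 141/1675 ≈ 0.084179.
Pooled p̂ = (32+141)/(458+1675) = 173/2133 = 0.081106.
SE = √(0.0745282 × 0.00278042) = 0.014395.
z = (0.069869 − 0.084179)/0.014395 = -0.014310/0.014395 = -0.9941.
p-value = P(Z > -0.994) ≈ 0.8399.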